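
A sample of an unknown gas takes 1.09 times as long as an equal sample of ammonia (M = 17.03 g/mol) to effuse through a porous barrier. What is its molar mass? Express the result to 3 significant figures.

Graham's law gives t_X/t_NH₃ = √(M_X/M_NH₃).
1.09 = √(M_X/17.03)
M_X = 17.03 × 1.09² = 17.03 × 1.188 = 20.2 g/mol

20.2 g/mol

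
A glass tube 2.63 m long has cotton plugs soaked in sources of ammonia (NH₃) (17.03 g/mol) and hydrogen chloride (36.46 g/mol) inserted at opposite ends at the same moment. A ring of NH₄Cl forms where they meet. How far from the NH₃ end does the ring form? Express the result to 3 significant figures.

1.56 m

Graham's law gives d_NH₃/d_HCl = rate_NH₃/rate_HCl = √(M_HCl/M_NH₃) = √(36.46/17.03) = 1.463.
With d_NH₃ + d_HCl = 2.63 m, d_HCl = 2.63/(1 + 1.463) = 1.068 m.
d_NH₃ = 2.63 − 1.068 = 1.56 m.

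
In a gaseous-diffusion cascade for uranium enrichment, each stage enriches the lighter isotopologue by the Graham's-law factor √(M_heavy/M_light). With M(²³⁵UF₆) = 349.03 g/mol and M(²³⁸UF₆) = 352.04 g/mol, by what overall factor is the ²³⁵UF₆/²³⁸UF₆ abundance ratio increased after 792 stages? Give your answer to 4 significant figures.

29.98

The single-stage factor is √(M_heavy/M_light), so 792 stages give [√(352.04/349.03)]^792 = (352.04/349.03)^(792/2).
= 1.00862^396 = 29.98.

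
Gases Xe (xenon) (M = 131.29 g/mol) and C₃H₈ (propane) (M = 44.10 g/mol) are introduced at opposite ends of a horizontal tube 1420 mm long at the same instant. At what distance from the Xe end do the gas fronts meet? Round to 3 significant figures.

The fronts meet when d_Xe + d_C₃H₈ = L with d_Xe/d_C₃H₈ = √(M_C₃H₈/M_Xe) (Graham's law). Here √(M_C₃H₈/M_Xe) = √(44.10/131.29) = 0.5796.
With d_Xe + d_C₃H₈ = 1420 mm, d_C₃H₈ = 1420/(1 + 0.5796) = 899.0 mm.
d_Xe = 1420 − 899.0 = 521 mm.

521 mm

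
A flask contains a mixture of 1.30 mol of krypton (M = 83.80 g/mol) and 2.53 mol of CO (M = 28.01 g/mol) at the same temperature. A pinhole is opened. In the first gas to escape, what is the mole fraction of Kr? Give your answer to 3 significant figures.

Effusion rate of each component ∝ n_i/√M_i (partial pressure × 1/√M).
So x_Kr in the escaping gas = (n_Kr/√M_Kr) / Σ(n_i/√M_i)
= (1.30/√83.80) / (1.30/√83.80 + 2.53/√28.01) = 0.1420/(0.1420 + 0.4780) = 0.229.

0.229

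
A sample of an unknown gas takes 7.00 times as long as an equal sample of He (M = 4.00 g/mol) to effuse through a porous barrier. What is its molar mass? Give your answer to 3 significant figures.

196 g/mol

By Graham's law, t_X/t_He = √(M_X/M_He).
7.00 = √(M_X/4.00)
M_X = 4.00 × 7.00² = 4.00 × 49.00 = 196 g/mol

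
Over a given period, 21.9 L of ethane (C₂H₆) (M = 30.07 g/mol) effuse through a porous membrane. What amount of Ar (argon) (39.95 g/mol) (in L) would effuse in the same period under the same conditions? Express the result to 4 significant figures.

19.00 L

By Graham's law, rate_Ar/rate_C₂H₆ = √(M_C₂H₆/M_Ar) = √(30.07/39.95) = √0.7527 = 0.8676.
So the volume for Ar is 21.9 × 0.8676 = 19.00 L.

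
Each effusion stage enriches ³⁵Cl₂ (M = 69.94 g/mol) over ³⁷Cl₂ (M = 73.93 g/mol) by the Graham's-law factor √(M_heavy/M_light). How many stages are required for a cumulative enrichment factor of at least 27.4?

Per stage α = (73.93/69.94)^(1/2) = 1.05705^0.5, giving ln α = 0.02774.
Need α^N ≥ 27.4 ⇒ N ≥ ln(27.4) / ln α = 3.311 / 0.02774 = 119.34.
Minimum whole number of stages: N = 120.

120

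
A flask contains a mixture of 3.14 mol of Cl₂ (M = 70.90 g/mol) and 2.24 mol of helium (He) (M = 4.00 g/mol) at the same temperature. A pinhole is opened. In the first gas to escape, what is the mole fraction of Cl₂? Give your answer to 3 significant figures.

Effusion rate of each component ∝ n_i/√M_i (partial pressure × 1/√M).
Mole fraction of Cl₂ in the effusate = (n_Cl₂/√M_Cl₂) / (n_Cl₂/√M_Cl₂ + n_He/√M_He)
= (3.14/√70.90) / (3.14/√70.90 + 2.24/√4.00) = 0.3729/(0.3729 + 1.120) = 0.250.

0.250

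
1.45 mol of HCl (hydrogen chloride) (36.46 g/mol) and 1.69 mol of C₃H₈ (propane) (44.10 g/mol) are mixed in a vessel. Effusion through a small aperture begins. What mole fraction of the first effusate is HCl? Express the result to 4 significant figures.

0.4855

Rate_i ∝ x_i/√M_i (Graham's law weighted by mole fraction), so the effusate composition follows n_i/√M_i.
So x_HCl in the escaping gas = (n_HCl/√M_HCl) / Σ(n_i/√M_i)
= (1.45/√36.46) / (1.45/√36.46 + 1.69/√44.10) = 0.2401/(0.2401 + 0.2545) = 0.4855.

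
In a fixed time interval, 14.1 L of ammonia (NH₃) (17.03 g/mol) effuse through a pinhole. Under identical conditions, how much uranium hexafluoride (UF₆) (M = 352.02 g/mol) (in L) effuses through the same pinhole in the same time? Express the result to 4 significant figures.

Since effusion rate ∝ 1/√M, rate_UF₆/rate_NH₃ = √(M_NH₃/M_UF₆) = √(17.03/352.02) = √0.04838 = 0.2199.
So the volume for UF₆ is 14.1 × 0.2199 = 3.101 L.

3.101 L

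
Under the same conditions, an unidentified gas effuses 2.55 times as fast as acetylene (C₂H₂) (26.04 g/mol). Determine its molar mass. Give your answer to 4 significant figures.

Since effusion rate ∝ 1/√M, rate_X/rate_C₂H₂ = √(M_C₂H₂/M_X).
2.55 = √(26.04/M_X)
M_X = 26.04 / 2.55² = 26.04 / 6.502 = 4.005 g/mol

4.005 g/mol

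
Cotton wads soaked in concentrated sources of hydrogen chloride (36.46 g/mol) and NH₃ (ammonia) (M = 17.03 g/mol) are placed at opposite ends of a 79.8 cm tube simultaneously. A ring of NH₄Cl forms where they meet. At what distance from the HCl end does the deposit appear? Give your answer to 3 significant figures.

32.4 cm

Distances travelled in equal time are proportional to diffusion rates, so d_HCl/d_NH₃ = √(M_NH₃/M_HCl) = √(17.03/36.46) = 0.6834.
With d_HCl + d_NH₃ = 79.8 cm, d_NH₃ = 79.8/(1 + 0.6834) = 47.40 cm.
d_HCl = 79.8 − 47.40 = 32.4 cm.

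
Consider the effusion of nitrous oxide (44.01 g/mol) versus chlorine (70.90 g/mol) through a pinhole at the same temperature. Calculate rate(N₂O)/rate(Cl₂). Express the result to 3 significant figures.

1.27

From Graham's law, rate_N₂O/rate_Cl₂ = √(M_Cl₂/M_N₂O) = √(70.90/44.01) = √1.611 = 1.27.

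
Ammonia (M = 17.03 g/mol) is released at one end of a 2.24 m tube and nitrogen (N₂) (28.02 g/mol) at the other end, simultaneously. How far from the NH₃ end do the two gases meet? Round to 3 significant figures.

In equal time, each gas travels a distance ∝ its rate ∝ 1/√M, so d_NH₃/d_N₂ = √(M_N₂/M_NH₃) = √(28.02/17.03) = 1.283.
With d_NH₃ + d_N₂ = 2.24 m, d_N₂ = 2.24/(1 + 1.283) = 0.9813 m.
d_NH₃ = 2.24 − 0.9813 = 1.26 m.

1.26 m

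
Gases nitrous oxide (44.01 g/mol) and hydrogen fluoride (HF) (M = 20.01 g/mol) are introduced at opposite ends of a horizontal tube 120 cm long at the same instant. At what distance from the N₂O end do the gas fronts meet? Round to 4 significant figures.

48.33 cm

Distances travelled in equal time are proportional to diffusion rates, so d_N₂O/d_HF = √(M_HF/M_N₂O) = √(20.01/44.01) = 0.6743.
With d_N₂O + d_HF = 120 cm, d_HF = 120/(1 + 0.6743) = 71.67 cm.
d_N₂O = 120 − 71.67 = 48.33 cm.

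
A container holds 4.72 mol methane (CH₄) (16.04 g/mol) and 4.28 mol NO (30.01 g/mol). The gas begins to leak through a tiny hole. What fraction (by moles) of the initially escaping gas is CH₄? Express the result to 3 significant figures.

0.601

Each component's effusion rate ∝ (its partial pressure)·(1/√M) ∝ n_i/√M_i.
x_CH₄(eff) = (n_CH₄/√M_CH₄) / (n_CH₄/√M_CH₄ + n_NO/√M_NO)
= (4.72/√16.04) / (4.72/√16.04 + 4.28/√30.01) = 1.179/(1.179 + 0.7813) = 0.601.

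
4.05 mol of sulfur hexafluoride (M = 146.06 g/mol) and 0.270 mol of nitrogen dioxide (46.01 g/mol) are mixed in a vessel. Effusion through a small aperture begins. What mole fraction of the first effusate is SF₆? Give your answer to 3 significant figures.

Effusion rate of each component ∝ n_i/√M_i (partial pressure × 1/√M).
x_SF₆(eff) = (n_SF₆/√M_SF₆) / (n_SF₆/√M_SF₆ + n_NO₂/√M_NO₂)
= (4.05/√146.06) / (4.05/√146.06 + 0.270/√46.01) = 0.3351/(0.3351 + 0.03981) = 0.894.

0.894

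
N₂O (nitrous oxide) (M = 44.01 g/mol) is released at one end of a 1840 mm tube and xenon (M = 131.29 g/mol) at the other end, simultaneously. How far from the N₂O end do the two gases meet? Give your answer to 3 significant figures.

The fronts meet when d_N₂O + d_Xe = L with d_N₂O/d_Xe = √(M_Xe/M_N₂O) (Graham's law). Here √(M_Xe/M_N₂O) = √(131.29/44.01) = 1.727.
With d_N₂O + d_Xe = 1840 mm, d_Xe = 1840/(1 + 1.727) = 674.7 mm.
d_N₂O = 1840 − 674.7 = 1170 mm.

1170 mm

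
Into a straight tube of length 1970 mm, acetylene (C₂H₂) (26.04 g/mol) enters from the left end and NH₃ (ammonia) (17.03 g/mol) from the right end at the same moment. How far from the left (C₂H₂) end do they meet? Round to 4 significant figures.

Distances travelled in equal time are proportional to diffusion rates, so d_C₂H₂/d_NH₃ = √(M_NH₃/M_C₂H₂) = √(17.03/26.04) = 0.8087.
With d_C₂H₂ + d_NH₃ = 1970 mm, d_NH₃ = 1970/(1 + 0.8087) = 1089 mm.
d_C₂H₂ = 1970 − 1089 = 880.8 mm.

880.8 mm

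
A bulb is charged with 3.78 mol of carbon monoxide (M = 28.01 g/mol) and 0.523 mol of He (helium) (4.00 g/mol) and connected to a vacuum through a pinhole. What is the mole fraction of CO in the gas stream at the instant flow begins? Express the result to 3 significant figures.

Each component's effusion rate ∝ (its partial pressure)·(1/√M) ∝ n_i/√M_i.
So x_CO in the escaping gas = (n_CO/√M_CO) / Σ(n_i/√M_i)
= (3.78/√28.01) / (3.78/√28.01 + 0.523/√4.00) = 0.7142/(0.7142 + 0.2615) = 0.732.

0.732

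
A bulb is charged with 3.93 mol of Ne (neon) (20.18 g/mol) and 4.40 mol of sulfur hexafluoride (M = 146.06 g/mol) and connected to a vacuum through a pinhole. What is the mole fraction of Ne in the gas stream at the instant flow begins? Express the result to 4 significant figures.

Rate_i ∝ x_i/√M_i (Graham's law weighted by mole fraction), so the effusate composition follows n_i/√M_i.
x_Ne(eff) = (n_Ne/√M_Ne) / (n_Ne/√M_Ne + n_SF₆/√M_SF₆)
= (3.93/√20.18) / (3.93/√20.18 + 4.40/√146.06) = 0.8748/(0.8748 + 0.3641) = 0.7061.

0.7061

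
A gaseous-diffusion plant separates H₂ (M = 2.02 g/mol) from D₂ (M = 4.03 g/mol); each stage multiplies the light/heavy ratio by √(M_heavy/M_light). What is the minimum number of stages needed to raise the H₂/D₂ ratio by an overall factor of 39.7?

11

Single-stage factor α = √(4.03/2.02), so ln α = ½ ln(1.99505) = 0.3453.
Need α^N ≥ 39.7 ⇒ N ≥ ln(39.7) / ln α = 3.681 / 0.3453 = 10.66.
So at least 11 stages are needed.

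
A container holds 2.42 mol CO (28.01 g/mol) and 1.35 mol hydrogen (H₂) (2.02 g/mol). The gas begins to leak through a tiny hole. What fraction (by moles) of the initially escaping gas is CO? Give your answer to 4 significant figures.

Each component's effusion rate ∝ (its partial pressure)·(1/√M) ∝ n_i/√M_i.
So x_CO in the escaping gas = (n_CO/√M_CO) / Σ(n_i/√M_i)
= (2.42/√28.01) / (2.42/√28.01 + 1.35/√2.02) = 0.4573/(0.4573 + 0.9499) = 0.3250.

0.3250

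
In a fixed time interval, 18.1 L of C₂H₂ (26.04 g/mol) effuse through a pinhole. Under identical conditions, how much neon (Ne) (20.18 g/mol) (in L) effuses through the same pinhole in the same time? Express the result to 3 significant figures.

Using Graham's law: rate_Ne/rate_C₂H₂ = √(M_C₂H₂/M_Ne) = √(26.04/20.18) = √1.290 = 1.136.
So the volume for Ne is 18.1 × 1.136 = 20.6 L.

20.6 L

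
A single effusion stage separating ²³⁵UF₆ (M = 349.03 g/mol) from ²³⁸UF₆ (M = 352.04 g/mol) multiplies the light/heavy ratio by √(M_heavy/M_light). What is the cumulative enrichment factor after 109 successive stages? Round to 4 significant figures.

1.597

Overall factor = α^109 with α = √(352.04/349.03), i.e. (352.04/349.03)^(109/2).
= 1.00862^(109/2) = 1.597.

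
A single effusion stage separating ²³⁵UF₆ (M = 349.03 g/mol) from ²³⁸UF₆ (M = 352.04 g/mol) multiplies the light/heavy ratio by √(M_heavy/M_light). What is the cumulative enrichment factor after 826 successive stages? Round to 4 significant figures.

34.69

After 826 stages the ratio has grown by (√(352.04/349.03))^826 = (352.04/349.03)^(826/2).
= 1.00862^413 = 34.69.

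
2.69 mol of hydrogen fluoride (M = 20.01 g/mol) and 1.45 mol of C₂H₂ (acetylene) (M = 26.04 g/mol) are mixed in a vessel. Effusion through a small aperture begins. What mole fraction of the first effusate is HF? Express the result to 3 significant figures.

The effusion rate of species i is ∝ p_i/√M_i ∝ n_i/√M_i.
So x_HF in the escaping gas = (n_HF/√M_HF) / Σ(n_i/√M_i)
= (2.69/√20.01) / (2.69/√20.01 + 1.45/√26.04) = 0.6014/(0.6014 + 0.2841) = 0.679.

0.679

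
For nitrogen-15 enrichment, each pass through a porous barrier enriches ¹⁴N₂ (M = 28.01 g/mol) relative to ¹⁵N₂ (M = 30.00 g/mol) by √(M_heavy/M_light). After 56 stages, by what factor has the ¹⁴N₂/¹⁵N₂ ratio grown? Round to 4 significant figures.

Overall factor = α^56 with α = √(30.00/28.01), i.e. (30.00/28.01)^(56/2).
= 1.07105^28 = 6.833.

6.833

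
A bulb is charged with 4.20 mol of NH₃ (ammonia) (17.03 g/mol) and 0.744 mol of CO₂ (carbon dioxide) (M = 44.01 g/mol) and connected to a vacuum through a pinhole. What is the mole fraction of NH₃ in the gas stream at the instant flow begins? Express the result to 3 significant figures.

0.901

Rate_i ∝ x_i/√M_i (Graham's law weighted by mole fraction), so the effusate composition follows n_i/√M_i.
Mole fraction of NH₃ in the effusate = (n_NH₃/√M_NH₃) / (n_NH₃/√M_NH₃ + n_CO₂/√M_CO₂)
= (4.20/√17.03) / (4.20/√17.03 + 0.744/√44.01) = 1.018/(1.018 + 0.1121) = 0.901.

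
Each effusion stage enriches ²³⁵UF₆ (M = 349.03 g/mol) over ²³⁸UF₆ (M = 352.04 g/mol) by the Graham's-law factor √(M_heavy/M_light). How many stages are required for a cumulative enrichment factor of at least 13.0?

Per stage α = (352.04/349.03)^(1/2) = 1.00862^0.5, giving ln α = 0.004293.
Need α^N ≥ 13.0 ⇒ N ≥ ln(13.0) / ln α = 2.565 / 0.004293 = 597.41.
Minimum whole number of stages: N = 598.

598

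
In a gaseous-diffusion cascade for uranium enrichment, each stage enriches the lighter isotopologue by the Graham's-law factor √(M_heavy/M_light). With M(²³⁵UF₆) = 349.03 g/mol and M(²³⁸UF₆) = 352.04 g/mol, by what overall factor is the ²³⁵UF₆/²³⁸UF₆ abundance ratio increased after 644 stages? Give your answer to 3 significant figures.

Overall factor = α^644 with α = √(352.04/349.03), i.e. (352.04/349.03)^(644/2).
= 1.00862^322 = 15.9.

15.9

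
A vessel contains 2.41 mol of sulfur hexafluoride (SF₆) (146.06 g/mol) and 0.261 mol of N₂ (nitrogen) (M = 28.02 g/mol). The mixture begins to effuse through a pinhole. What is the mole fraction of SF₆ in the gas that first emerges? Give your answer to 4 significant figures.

0.8018

The effusion rate of species i is ∝ p_i/√M_i ∝ n_i/√M_i.
So x_SF₆ in the escaping gas = (n_SF₆/√M_SF₆) / Σ(n_i/√M_i)
= (2.41/√146.06) / (2.41/√146.06 + 0.261/√28.02) = 0.1994/(0.1994 + 0.04931) = 0.8018.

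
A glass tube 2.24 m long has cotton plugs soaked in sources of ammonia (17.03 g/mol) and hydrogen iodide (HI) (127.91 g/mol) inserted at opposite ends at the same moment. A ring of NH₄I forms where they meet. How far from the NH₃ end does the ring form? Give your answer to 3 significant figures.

1.64 m

The fronts meet when d_NH₃ + d_HI = L with d_NH₃/d_HI = √(M_HI/M_NH₃) (Graham's law). Here √(M_HI/M_NH₃) = √(127.91/17.03) = 2.741.
With d_NH₃ + d_HI = 2.24 m, d_HI = 2.24/(1 + 2.741) = 0.5988 m.
d_NH₃ = 2.24 − 0.5988 = 1.64 m.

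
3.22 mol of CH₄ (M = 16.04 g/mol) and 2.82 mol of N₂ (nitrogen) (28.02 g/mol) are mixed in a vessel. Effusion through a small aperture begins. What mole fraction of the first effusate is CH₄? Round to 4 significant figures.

Each component's effusion rate ∝ (its partial pressure)·(1/√M) ∝ n_i/√M_i.
Mole fraction of CH₄ in the effusate = (n_CH₄/√M_CH₄) / (n_CH₄/√M_CH₄ + n_N₂/√M_N₂)
= (3.22/√16.04) / (3.22/√16.04 + 2.82/√28.02) = 0.8040/(0.8040 + 0.5327) = 0.6015.

0.6015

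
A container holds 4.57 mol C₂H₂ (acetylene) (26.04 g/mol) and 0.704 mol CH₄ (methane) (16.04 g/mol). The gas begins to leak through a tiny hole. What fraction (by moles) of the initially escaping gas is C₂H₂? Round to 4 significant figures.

0.8359

Rate_i ∝ x_i/√M_i (Graham's law weighted by mole fraction), so the effusate composition follows n_i/√M_i.
Mole fraction of C₂H₂ in the effusate = (n_C₂H₂/√M_C₂H₂) / (n_C₂H₂/√M_C₂H₂ + n_CH₄/√M_CH₄)
= (4.57/√26.04) / (4.57/√26.04 + 0.704/√16.04) = 0.8956/(0.8956 + 0.1758) = 0.8359.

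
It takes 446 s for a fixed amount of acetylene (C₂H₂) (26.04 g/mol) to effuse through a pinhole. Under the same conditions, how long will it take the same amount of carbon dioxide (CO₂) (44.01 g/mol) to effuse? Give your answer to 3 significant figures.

580 s

From Graham's law, t_CO₂/t_C₂H₂ = √(M_CO₂/M_C₂H₂) = √(44.01/26.04) = √1.690 = 1.300.
So the time for CO₂ is 446 × 1.300 = 580 s.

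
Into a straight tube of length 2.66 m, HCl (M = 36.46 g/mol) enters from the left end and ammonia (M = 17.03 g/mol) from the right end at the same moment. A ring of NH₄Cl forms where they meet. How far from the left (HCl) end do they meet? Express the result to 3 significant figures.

The fronts meet when d_HCl + d_NH₃ = L with d_HCl/d_NH₃ = √(M_NH₃/M_HCl) (Graham's law). Here √(M_NH₃/M_HCl) = √(17.03/36.46) = 0.6834.
With d_HCl + d_NH₃ = 2.66 m, d_NH₃ = 2.66/(1 + 0.6834) = 1.580 m.
d_HCl = 2.66 − 1.580 = 1.08 m.

1.08 m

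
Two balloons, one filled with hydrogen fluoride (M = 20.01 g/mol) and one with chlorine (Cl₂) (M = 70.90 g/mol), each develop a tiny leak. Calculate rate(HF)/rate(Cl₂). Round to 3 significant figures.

1.88

From Graham's law, rate_HF/rate_Cl₂ = √(M_Cl₂/M_HF) = √(70.90/20.01) = √3.543 = 1.88.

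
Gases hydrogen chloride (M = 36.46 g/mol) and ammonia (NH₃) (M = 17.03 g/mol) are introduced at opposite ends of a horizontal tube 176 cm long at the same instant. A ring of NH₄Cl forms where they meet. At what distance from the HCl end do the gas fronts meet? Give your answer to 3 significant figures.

The fronts meet when d_HCl + d_NH₃ = L with d_HCl/d_NH₃ = √(M_NH₃/M_HCl) (Graham's law). Here √(M_NH₃/M_HCl) = √(17.03/36.46) = 0.6834.
With d_HCl + d_NH₃ = 176 cm, d_NH₃ = 176/(1 + 0.6834) = 104.5 cm.
d_HCl = 176 − 104.5 = 71.5 cm.

71.5 cm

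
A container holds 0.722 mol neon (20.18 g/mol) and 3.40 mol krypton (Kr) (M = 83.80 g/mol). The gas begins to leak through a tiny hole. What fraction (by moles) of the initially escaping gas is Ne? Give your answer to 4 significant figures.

Rate_i ∝ x_i/√M_i (Graham's law weighted by mole fraction), so the effusate composition follows n_i/√M_i.
x_Ne(eff) = (n_Ne/√M_Ne) / (n_Ne/√M_Ne + n_Kr/√M_Kr)
= (0.722/√20.18) / (0.722/√20.18 + 3.40/√83.80) = 0.1607/(0.1607 + 0.3714) = 0.3020.

0.3020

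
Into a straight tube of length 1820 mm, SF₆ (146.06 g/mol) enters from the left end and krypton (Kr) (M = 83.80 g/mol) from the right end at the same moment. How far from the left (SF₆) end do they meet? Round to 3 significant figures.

The fronts meet when d_SF₆ + d_Kr = L with d_SF₆/d_Kr = √(M_Kr/M_SF₆) (Graham's law). Here √(M_Kr/M_SF₆) = √(83.80/146.06) = 0.7575.
With d_SF₆ + d_Kr = 1820 mm, d_Kr = 1820/(1 + 0.7575) = 1036 mm.
d_SF₆ = 1820 − 1036 = 784 mm.

784 mm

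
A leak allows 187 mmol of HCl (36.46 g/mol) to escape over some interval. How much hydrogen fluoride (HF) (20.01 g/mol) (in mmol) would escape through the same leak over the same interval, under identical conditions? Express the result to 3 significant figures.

Using Graham's law: rate_HF/rate_HCl = √(M_HCl/M_HF) = √(36.46/20.01) = √1.822 = 1.350.
So the amount for HF is 187 × 1.350 = 252 mmol.

252 mmol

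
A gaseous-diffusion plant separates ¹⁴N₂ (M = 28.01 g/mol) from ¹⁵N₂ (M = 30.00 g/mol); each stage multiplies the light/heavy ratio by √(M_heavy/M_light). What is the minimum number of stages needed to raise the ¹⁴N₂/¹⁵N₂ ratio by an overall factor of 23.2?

92

Per stage α = (30.00/28.01)^(1/2) = 1.07105^0.5, giving ln α = 0.03432.
Need α^N ≥ 23.2 ⇒ N ≥ ln(23.2) / ln α = 3.144 / 0.03432 = 91.62.
Minimum whole number of stages: N = 92.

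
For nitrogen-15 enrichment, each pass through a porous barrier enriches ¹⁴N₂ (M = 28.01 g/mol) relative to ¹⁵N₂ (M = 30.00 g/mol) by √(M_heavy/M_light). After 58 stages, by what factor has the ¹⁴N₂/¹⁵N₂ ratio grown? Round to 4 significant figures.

7.319

After 58 stages the ratio has grown by (√(30.00/28.01))^58 = (30.00/28.01)^(58/2).
= 1.07105^29 = 7.319.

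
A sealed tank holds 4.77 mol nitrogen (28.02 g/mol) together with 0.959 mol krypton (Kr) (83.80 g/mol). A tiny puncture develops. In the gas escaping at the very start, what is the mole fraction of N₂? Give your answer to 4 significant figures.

The effusion rate of species i is ∝ p_i/√M_i ∝ n_i/√M_i.
Mole fraction of N₂ in the effusate = (n_N₂/√M_N₂) / (n_N₂/√M_N₂ + n_Kr/√M_Kr)
= (4.77/√28.02) / (4.77/√28.02 + 0.959/√83.80) = 0.9011/(0.9011 + 0.1048) = 0.8959.

0.8959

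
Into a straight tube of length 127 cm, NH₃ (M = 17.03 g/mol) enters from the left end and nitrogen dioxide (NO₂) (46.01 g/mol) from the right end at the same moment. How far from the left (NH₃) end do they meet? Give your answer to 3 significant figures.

79.0 cm

The fronts meet when d_NH₃ + d_NO₂ = L with d_NH₃/d_NO₂ = √(M_NO₂/M_NH₃) (Graham's law). Here √(M_NO₂/M_NH₃) = √(46.01/17.03) = 1.644.
With d_NH₃ + d_NO₂ = 127 cm, d_NO₂ = 127/(1 + 1.644) = 48.04 cm.
d_NH₃ = 127 − 48.04 = 79.0 cm.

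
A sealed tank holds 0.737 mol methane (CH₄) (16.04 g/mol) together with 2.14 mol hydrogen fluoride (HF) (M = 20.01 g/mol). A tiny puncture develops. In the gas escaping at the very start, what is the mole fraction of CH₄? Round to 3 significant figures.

0.278

Each component's effusion rate ∝ (its partial pressure)·(1/√M) ∝ n_i/√M_i.
So x_CH₄ in the escaping gas = (n_CH₄/√M_CH₄) / Σ(n_i/√M_i)
= (0.737/√16.04) / (0.737/√16.04 + 2.14/√20.01) = 0.1840/(0.1840 + 0.4784) = 0.278.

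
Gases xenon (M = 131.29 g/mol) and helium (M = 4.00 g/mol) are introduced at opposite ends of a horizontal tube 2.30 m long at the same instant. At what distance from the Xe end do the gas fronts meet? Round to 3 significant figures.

0.342 m

Graham's law gives d_Xe/d_He = rate_Xe/rate_He = √(M_He/M_Xe) = √(4.00/131.29) = 0.1745.
With d_Xe + d_He = 2.30 m, d_He = 2.30/(1 + 0.1745) = 1.958 m.
d_Xe = 2.30 − 1.958 = 0.342 m.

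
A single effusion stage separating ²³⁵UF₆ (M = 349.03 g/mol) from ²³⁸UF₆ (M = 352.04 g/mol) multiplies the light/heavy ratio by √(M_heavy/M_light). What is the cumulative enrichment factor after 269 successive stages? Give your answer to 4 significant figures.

The single-stage factor is √(M_heavy/M_light), so 269 stages give [√(352.04/349.03)]^269 = (352.04/349.03)^(269/2).
= 1.00862^(269/2) = 3.174.

3.174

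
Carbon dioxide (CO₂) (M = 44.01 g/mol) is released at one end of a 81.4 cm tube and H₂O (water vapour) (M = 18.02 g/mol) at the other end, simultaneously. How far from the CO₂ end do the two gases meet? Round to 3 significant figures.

31.8 cm

Distances travelled in equal time are proportional to diffusion rates, so d_CO₂/d_H₂O = √(M_H₂O/M_CO₂) = √(18.02/44.01) = 0.6399.
With d_CO₂ + d_H₂O = 81.4 cm, d_H₂O = 81.4/(1 + 0.6399) = 49.64 cm.
d_CO₂ = 81.4 − 49.64 = 31.8 cm.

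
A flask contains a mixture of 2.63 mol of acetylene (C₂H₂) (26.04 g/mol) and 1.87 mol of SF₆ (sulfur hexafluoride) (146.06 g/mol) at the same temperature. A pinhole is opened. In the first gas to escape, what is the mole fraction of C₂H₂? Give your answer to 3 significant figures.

0.769

Effusion rate of each component ∝ n_i/√M_i (partial pressure × 1/√M).
So x_C₂H₂ in the escaping gas = (n_C₂H₂/√M_C₂H₂) / Σ(n_i/√M_i)
= (2.63/√26.04) / (2.63/√26.04 + 1.87/√146.06) = 0.5154/(0.5154 + 0.1547) = 0.769.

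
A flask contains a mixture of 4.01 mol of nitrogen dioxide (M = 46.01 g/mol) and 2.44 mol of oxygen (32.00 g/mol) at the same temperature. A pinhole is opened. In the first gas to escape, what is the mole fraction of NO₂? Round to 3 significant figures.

0.578

Each component's effusion rate ∝ (its partial pressure)·(1/√M) ∝ n_i/√M_i.
x_NO₂(eff) = (n_NO₂/√M_NO₂) / (n_NO₂/√M_NO₂ + n_O₂/√M_O₂)
= (4.01/√46.01) / (4.01/√46.01 + 2.44/√32.00) = 0.5912/(0.5912 + 0.4313) = 0.578.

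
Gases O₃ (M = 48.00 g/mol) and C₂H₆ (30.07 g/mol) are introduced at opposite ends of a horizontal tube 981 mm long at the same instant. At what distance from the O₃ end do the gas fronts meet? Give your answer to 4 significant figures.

433.4 mm

In equal time, each gas travels a distance ∝ its rate ∝ 1/√M, so d_O₃/d_C₂H₆ = √(M_C₂H₆/M_O₃) = √(30.07/48.00) = 0.7915.
With d_O₃ + d_C₂H₆ = 981 mm, d_C₂H₆ = 981/(1 + 0.7915) = 547.6 mm.
d_O₃ = 981 − 547.6 = 433.4 mm.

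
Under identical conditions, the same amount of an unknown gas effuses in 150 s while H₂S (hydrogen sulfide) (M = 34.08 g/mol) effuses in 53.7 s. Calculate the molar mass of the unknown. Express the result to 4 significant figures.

Since effusion rate ∝ 1/√M, t_X/t_H₂S = √(M_X/M_H₂S).
150/53.7 = 2.793 = √(M_X/34.08)
M_X = 34.08 × 2.793² = 34.08 × 7.803 = 265.9 g/mol

265.9 g/mol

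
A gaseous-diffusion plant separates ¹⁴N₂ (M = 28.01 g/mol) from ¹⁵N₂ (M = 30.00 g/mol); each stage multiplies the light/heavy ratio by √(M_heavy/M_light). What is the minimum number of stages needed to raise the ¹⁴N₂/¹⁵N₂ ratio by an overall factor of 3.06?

Per stage α = (30.00/28.01)^(1/2) = 1.07105^0.5, giving ln α = 0.03432.
Need α^N ≥ 3.06 ⇒ N ≥ ln(3.06) / ln α = 1.118 / 0.03432 = 32.59.
Rounding up, N = 33 stages.

33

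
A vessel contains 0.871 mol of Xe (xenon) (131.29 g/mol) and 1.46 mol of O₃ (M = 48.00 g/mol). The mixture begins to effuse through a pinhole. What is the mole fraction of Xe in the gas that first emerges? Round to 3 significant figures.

0.265

Each component's effusion rate ∝ (its partial pressure)·(1/√M) ∝ n_i/√M_i.
Mole fraction of Xe in the effusate = (n_Xe/√M_Xe) / (n_Xe/√M_Xe + n_O₃/√M_O₃)
= (0.871/√131.29) / (0.871/√131.29 + 1.46/√48.00) = 0.07602/(0.07602 + 0.2107) = 0.265.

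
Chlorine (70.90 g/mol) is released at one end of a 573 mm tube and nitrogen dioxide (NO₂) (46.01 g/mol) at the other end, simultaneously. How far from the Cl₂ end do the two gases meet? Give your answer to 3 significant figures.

The fronts meet when d_Cl₂ + d_NO₂ = L with d_Cl₂/d_NO₂ = √(M_NO₂/M_Cl₂) (Graham's law). Here √(M_NO₂/M_Cl₂) = √(46.01/70.90) = 0.8056.
With d_Cl₂ + d_NO₂ = 573 mm, d_NO₂ = 573/(1 + 0.8056) = 317.4 mm.
d_Cl₂ = 573 − 317.4 = 256 mm.

256 mm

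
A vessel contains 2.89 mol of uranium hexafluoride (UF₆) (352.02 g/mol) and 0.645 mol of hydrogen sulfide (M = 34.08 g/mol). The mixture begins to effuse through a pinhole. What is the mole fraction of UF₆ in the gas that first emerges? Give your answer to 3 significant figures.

0.582

Each component's effusion rate ∝ (its partial pressure)·(1/√M) ∝ n_i/√M_i.
x_UF₆(eff) = (n_UF₆/√M_UF₆) / (n_UF₆/√M_UF₆ + n_H₂S/√M_H₂S)
= (2.89/√352.02) / (2.89/√352.02 + 0.645/√34.08) = 0.1540/(0.1540 + 0.1105) = 0.582.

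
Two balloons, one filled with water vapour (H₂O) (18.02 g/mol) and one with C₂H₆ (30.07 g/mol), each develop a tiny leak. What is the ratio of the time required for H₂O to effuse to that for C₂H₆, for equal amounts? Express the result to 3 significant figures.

0.774

Since effusion rate ∝ 1/√M, t_H₂O/t_C₂H₆ = √(M_H₂O/M_C₂H₆) = √(18.02/30.07) = √0.5993 = 0.774.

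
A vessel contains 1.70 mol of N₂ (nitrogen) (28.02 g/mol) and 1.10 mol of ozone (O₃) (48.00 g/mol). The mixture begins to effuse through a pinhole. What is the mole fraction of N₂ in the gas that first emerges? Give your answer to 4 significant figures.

0.6692

Each component's effusion rate ∝ (its partial pressure)·(1/√M) ∝ n_i/√M_i.
x_N₂(eff) = (n_N₂/√M_N₂) / (n_N₂/√M_N₂ + n_O₃/√M_O₃)
= (1.70/√28.02) / (1.70/√28.02 + 1.10/√48.00) = 0.3212/(0.3212 + 0.1588) = 0.6692.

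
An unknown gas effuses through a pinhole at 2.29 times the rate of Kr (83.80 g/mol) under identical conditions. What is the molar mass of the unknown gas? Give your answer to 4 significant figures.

From Graham's law, rate_X/rate_Kr = √(M_Kr/M_X).
2.29 = √(83.80/M_X)
M_X = 83.80 / 2.29² = 83.80 / 5.244 = 15.98 g/mol

15.98 g/mol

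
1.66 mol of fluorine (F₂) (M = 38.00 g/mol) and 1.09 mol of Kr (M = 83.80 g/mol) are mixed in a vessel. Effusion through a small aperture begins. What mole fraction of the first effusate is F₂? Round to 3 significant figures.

0.693

The effusion rate of species i is ∝ p_i/√M_i ∝ n_i/√M_i.
x_F₂(eff) = (n_F₂/√M_F₂) / (n_F₂/√M_F₂ + n_Kr/√M_Kr)
= (1.66/√38.00) / (1.66/√38.00 + 1.09/√83.80) = 0.2693/(0.2693 + 0.1191) = 0.693.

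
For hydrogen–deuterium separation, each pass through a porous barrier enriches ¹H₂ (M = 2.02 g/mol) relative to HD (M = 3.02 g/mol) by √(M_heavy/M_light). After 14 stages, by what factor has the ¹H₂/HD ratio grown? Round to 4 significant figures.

16.70

Each stage multiplies the ratio by α = √(3.02/2.02), so after 14 stages the overall factor is α^14 = (3.02/2.02)^(14/2).
= 1.49505^7 = 16.70.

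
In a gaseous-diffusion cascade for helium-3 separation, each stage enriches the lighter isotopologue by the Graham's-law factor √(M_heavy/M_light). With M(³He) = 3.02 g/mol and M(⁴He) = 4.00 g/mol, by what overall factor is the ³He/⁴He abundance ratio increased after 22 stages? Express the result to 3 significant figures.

22.0

Overall factor = α^22 with α = √(4.00/3.02), i.e. (4.00/3.02)^(22/2).
= 1.32450^11 = 22.0.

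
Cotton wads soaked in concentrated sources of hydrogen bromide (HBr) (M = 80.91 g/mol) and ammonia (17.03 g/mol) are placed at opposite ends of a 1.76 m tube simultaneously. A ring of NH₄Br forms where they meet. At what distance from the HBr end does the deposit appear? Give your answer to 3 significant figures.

In equal time, each gas travels a distance ∝ its rate ∝ 1/√M, so d_HBr/d_NH₃ = √(M_NH₃/M_HBr) = √(17.03/80.91) = 0.4588.
With d_HBr + d_NH₃ = 1.76 m, d_NH₃ = 1.76/(1 + 0.4588) = 1.206 m.
d_HBr = 1.76 − 1.206 = 0.554 m.

0.554 m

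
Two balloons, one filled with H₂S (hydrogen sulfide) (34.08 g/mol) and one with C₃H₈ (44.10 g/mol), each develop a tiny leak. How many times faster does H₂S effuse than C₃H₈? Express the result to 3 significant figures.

Since effusion rate ∝ 1/√M, rate_H₂S/rate_C₃H₈ = √(M_C₃H₈/M_H₂S) = √(44.10/34.08) = √1.294 = 1.14.

1.14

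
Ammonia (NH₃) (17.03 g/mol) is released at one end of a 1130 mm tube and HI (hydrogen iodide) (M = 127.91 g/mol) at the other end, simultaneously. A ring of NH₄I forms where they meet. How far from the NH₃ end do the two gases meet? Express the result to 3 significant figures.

Graham's law gives d_NH₃/d_HI = rate_NH₃/rate_HI = √(M_HI/M_NH₃) = √(127.91/17.03) = 2.741.
With d_NH₃ + d_HI = 1130 mm, d_HI = 1130/(1 + 2.741) = 302.1 mm.
d_NH₃ = 1130 − 302.1 = 828 mm.

828 mm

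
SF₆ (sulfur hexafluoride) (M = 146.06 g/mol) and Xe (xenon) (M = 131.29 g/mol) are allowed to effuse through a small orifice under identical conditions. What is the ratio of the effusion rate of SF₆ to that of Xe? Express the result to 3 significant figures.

0.948

From Graham's law, rate_SF₆/rate_Xe = √(M_Xe/M_SF₆) = √(131.29/146.06) = √0.8989 = 0.948.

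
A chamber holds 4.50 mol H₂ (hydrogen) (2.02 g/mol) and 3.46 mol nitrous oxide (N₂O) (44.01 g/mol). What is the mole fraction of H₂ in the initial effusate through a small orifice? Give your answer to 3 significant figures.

The effusion rate of species i is ∝ p_i/√M_i ∝ n_i/√M_i.
x_H₂(eff) = (n_H₂/√M_H₂) / (n_H₂/√M_H₂ + n_N₂O/√M_N₂O)
= (4.50/√2.02) / (4.50/√2.02 + 3.46/√44.01) = 3.166/(3.166 + 0.5216) = 0.859.

0.859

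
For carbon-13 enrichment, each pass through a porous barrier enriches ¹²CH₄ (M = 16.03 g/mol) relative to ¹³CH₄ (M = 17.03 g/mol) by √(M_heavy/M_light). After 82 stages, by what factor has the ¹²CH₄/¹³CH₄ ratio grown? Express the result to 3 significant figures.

12.0

The single-stage factor is √(M_heavy/M_light), so 82 stages give [√(17.03/16.03)]^82 = (17.03/16.03)^(82/2).
= 1.06238^41 = 12.0.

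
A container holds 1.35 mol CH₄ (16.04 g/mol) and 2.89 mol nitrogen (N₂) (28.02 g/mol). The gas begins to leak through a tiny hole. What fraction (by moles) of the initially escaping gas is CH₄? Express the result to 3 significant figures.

0.382

Rate_i ∝ x_i/√M_i (Graham's law weighted by mole fraction), so the effusate composition follows n_i/√M_i.
Mole fraction of CH₄ in the effusate = (n_CH₄/√M_CH₄) / (n_CH₄/√M_CH₄ + n_N₂/√M_N₂)
= (1.35/√16.04) / (1.35/√16.04 + 2.89/√28.02) = 0.3371/(0.3371 + 0.5460) = 0.382.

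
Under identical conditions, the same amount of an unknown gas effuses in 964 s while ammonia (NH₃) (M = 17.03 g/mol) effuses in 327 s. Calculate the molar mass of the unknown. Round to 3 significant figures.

Since effusion rate ∝ 1/√M, t_X/t_NH₃ = √(M_X/M_NH₃).
964/327 = 2.948 = √(M_X/17.03)
M_X = 17.03 × 2.948² = 17.03 × 8.691 = 148 g/mol

148 g/mol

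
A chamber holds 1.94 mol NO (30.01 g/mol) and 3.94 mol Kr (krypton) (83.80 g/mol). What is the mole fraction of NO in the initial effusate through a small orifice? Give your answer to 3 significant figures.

0.451

The effusion rate of species i is ∝ p_i/√M_i ∝ n_i/√M_i.
Mole fraction of NO in the effusate = (n_NO/√M_NO) / (n_NO/√M_NO + n_Kr/√M_Kr)
= (1.94/√30.01) / (1.94/√30.01 + 3.94/√83.80) = 0.3541/(0.3541 + 0.4304) = 0.451.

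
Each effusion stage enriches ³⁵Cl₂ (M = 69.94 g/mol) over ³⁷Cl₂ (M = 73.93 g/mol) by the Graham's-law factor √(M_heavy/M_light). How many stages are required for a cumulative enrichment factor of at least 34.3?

128

With α = √(73.93/69.94) per stage, ln α = ½ ln(1.05705) = 0.02774.
Need α^N ≥ 34.3 ⇒ N ≥ ln(34.3) / ln α = 3.535 / 0.02774 = 127.44.
So at least 128 stages are needed.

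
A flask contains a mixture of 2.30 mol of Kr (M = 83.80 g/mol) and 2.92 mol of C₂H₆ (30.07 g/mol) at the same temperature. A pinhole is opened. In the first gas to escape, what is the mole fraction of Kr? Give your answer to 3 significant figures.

The effusion rate of species i is ∝ p_i/√M_i ∝ n_i/√M_i.
So x_Kr in the escaping gas = (n_Kr/√M_Kr) / Σ(n_i/√M_i)
= (2.30/√83.80) / (2.30/√83.80 + 2.92/√30.07) = 0.2512/(0.2512 + 0.5325) = 0.321.

0.321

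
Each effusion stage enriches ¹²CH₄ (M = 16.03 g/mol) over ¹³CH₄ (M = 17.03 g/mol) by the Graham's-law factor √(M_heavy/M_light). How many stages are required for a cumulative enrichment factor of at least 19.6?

Per stage α = (17.03/16.03)^(1/2) = 1.06238^0.5, giving ln α = 0.03026.
Need α^N ≥ 19.6 ⇒ N ≥ ln(19.6) / ln α = 2.976 / 0.03026 = 98.34.
Rounding up, N = 99 stages.

99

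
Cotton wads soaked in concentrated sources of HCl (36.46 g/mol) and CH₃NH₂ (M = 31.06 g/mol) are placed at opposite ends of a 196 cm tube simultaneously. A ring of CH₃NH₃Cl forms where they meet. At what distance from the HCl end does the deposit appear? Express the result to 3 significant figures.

The fronts meet when d_HCl + d_CH₃NH₂ = L with d_HCl/d_CH₃NH₂ = √(M_CH₃NH₂/M_HCl) (Graham's law). Here √(M_CH₃NH₂/M_HCl) = √(31.06/36.46) = 0.9230.
With d_HCl + d_CH₃NH₂ = 196 cm, d_CH₃NH₂ = 196/(1 + 0.9230) = 101.9 cm.
d_HCl = 196 − 101.9 = 94.1 cm.

94.1 cm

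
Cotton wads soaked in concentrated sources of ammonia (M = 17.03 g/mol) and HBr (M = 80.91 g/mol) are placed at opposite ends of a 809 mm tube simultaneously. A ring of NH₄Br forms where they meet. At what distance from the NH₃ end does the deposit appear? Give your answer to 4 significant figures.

The fronts meet when d_NH₃ + d_HBr = L with d_NH₃/d_HBr = √(M_HBr/M_NH₃) (Graham's law). Here √(M_HBr/M_NH₃) = √(80.91/17.03) = 2.180.
With d_NH₃ + d_HBr = 809 mm, d_HBr = 809/(1 + 2.180) = 254.4 mm.
d_NH₃ = 809 − 254.4 = 554.6 mm.

554.6 mm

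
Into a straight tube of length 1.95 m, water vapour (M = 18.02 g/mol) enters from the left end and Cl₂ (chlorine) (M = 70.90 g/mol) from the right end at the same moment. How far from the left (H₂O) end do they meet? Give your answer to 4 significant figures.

In equal time, each gas travels a distance ∝ its rate ∝ 1/√M, so d_H₂O/d_Cl₂ = √(M_Cl₂/M_H₂O) = √(70.90/18.02) = 1.984.
With d_H₂O + d_Cl₂ = 1.95 m, d_Cl₂ = 1.95/(1 + 1.984) = 0.6536 m.
d_H₂O = 1.95 − 0.6536 = 1.296 m.

1.296 m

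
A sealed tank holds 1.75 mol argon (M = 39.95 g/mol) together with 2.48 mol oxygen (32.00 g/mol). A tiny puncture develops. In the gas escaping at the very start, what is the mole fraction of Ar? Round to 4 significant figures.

Each component's effusion rate ∝ (its partial pressure)·(1/√M) ∝ n_i/√M_i.
Mole fraction of Ar in the effusate = (n_Ar/√M_Ar) / (n_Ar/√M_Ar + n_O₂/√M_O₂)
= (1.75/√39.95) / (1.75/√39.95 + 2.48/√32.00) = 0.2769/(0.2769 + 0.4384) = 0.3871.

0.3871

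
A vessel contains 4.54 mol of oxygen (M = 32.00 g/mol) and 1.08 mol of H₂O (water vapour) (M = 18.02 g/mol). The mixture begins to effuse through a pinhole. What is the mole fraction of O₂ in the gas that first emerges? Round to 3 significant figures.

0.759

Rate_i ∝ x_i/√M_i (Graham's law weighted by mole fraction), so the effusate composition follows n_i/√M_i.
x_O₂(eff) = (n_O₂/√M_O₂) / (n_O₂/√M_O₂ + n_H₂O/√M_H₂O)
= (4.54/√32.00) / (4.54/√32.00 + 1.08/√18.02) = 0.8026/(0.8026 + 0.2544) = 0.759.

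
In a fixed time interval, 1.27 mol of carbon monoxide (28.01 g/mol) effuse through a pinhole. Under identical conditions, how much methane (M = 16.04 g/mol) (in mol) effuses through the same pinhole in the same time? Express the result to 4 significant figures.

1.678 mol

Using Graham's law: rate_CH₄/rate_CO = √(M_CO/M_CH₄) = √(28.01/16.04) = √1.746 = 1.321.
So the amount for CH₄ is 1.27 × 1.321 = 1.678 mol.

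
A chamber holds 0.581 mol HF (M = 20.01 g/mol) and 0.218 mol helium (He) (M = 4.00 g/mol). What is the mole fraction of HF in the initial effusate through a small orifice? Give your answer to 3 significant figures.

Effusion rate of each component ∝ n_i/√M_i (partial pressure × 1/√M).
So x_HF in the escaping gas = (n_HF/√M_HF) / Σ(n_i/√M_i)
= (0.581/√20.01) / (0.581/√20.01 + 0.218/√4.00) = 0.1299/(0.1299 + 0.1090) = 0.544.

0.544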